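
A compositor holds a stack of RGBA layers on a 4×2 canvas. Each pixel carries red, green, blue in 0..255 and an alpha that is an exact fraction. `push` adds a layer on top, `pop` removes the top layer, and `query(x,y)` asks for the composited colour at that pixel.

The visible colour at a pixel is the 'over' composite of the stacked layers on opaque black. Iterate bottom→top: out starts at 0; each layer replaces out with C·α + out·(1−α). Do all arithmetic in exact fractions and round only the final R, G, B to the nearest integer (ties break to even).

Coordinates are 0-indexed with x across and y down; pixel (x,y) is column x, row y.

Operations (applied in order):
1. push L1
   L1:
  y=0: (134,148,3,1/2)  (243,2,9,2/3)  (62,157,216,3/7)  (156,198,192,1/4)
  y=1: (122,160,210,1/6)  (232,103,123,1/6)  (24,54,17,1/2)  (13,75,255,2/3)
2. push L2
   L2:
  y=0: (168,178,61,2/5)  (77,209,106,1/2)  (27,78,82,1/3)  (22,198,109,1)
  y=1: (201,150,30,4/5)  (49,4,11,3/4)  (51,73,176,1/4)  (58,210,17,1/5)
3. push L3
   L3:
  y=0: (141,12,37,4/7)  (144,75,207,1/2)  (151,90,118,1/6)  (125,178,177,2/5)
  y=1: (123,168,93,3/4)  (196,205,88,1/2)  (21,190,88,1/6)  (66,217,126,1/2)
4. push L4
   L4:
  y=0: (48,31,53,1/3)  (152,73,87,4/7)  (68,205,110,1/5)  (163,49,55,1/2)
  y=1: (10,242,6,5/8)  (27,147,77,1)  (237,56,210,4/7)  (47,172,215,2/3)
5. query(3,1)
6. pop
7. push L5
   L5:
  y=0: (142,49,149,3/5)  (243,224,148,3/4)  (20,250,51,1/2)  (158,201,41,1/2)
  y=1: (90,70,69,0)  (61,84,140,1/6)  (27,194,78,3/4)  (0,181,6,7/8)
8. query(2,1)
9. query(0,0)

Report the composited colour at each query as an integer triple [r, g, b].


at x=3,y=1 over L1,L2,L3,L4:
after L1 α=2/3: [26/3, 50, 170]
after L2 α=1/5: [278/15, 82, 697/5]
after L3 α=1/2: [634/15, 299/2, 1327/10]
after L4 α=2/3: [2044/45, 329/2, 5627/30]
→ [45, 164, 188]

(2,1) stack=L1,L2,L3,L5; from [0,0,0]:
+L1 (α=1/2) → [12, 27, 17/2]
+L2 (α=1/4) → [87/4, 77/2, 403/8]
+L3 (α=1/6) → [173/8, 255/4, 2719/48]
+L5 (α=3/4) → [821/32, 2583/16, 13951/192]
= [26, 161, 73]

(0,0) stack=L1,L2,L3,L5; from [0,0,0]:
after L1 α=1/2: [67, 74, 3/2]
after L2 α=2/5: [537/5, 578/5, 253/10]
after L3 α=4/7: [633/5, 282/5, 2239/70]
after L5 α=3/5: [3396/25, 1299/25, 17884/175]
rounded: [136, 52, 102]


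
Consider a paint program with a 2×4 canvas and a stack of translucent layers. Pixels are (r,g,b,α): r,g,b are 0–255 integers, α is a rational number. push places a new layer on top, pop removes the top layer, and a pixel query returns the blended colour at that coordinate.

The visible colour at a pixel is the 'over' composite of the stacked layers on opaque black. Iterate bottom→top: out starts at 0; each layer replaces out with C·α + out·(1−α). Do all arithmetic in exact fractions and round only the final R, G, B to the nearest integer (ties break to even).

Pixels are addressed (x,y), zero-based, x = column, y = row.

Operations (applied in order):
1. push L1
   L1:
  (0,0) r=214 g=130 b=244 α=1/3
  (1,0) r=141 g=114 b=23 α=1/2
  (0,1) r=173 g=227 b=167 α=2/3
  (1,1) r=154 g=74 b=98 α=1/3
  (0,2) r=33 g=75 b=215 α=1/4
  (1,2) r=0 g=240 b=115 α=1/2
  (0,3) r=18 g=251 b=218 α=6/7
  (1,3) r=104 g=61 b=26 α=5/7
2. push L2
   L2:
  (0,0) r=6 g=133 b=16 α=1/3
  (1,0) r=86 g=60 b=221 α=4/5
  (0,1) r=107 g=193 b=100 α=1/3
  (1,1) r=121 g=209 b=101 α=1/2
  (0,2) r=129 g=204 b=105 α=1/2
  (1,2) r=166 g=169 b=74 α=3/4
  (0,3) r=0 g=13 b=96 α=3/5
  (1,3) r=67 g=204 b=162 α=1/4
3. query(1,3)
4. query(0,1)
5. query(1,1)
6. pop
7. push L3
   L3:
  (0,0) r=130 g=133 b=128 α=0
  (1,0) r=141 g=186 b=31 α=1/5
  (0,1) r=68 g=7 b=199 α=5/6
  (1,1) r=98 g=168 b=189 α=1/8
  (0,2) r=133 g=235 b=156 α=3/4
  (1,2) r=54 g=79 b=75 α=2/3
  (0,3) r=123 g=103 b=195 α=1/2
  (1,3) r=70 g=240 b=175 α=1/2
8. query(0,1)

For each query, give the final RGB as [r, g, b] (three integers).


query (1,3) [L1,L2] — begin 0,0,0
after L1 α=5/7: [520/7, 305/7, 130/7]
after L2 α=1/4: [2029/28, 2343/28, 381/7]
= [72, 84, 54]

at x=0,y=1 over L1,L2:
after L1 α=2/3: [346/3, 454/3, 334/3]
after L2 α=1/3: [1013/9, 1487/9, 968/9]
rounded: [113, 165, 108]

query (1,1) [L1,L2] — begin 0,0,0
L1 α=1/3: [154/3, 74/3, 98/3]
L2 α=1/2: [517/6, 701/6, 401/6]
→ [86, 117, 67]

(0,1) stack=L1,L3; from [0,0,0]:
L1 α=2/3: [346/3, 454/3, 334/3]
L3 α=5/6: [683/9, 559/18, 3319/18]
→ [76, 31, 184]


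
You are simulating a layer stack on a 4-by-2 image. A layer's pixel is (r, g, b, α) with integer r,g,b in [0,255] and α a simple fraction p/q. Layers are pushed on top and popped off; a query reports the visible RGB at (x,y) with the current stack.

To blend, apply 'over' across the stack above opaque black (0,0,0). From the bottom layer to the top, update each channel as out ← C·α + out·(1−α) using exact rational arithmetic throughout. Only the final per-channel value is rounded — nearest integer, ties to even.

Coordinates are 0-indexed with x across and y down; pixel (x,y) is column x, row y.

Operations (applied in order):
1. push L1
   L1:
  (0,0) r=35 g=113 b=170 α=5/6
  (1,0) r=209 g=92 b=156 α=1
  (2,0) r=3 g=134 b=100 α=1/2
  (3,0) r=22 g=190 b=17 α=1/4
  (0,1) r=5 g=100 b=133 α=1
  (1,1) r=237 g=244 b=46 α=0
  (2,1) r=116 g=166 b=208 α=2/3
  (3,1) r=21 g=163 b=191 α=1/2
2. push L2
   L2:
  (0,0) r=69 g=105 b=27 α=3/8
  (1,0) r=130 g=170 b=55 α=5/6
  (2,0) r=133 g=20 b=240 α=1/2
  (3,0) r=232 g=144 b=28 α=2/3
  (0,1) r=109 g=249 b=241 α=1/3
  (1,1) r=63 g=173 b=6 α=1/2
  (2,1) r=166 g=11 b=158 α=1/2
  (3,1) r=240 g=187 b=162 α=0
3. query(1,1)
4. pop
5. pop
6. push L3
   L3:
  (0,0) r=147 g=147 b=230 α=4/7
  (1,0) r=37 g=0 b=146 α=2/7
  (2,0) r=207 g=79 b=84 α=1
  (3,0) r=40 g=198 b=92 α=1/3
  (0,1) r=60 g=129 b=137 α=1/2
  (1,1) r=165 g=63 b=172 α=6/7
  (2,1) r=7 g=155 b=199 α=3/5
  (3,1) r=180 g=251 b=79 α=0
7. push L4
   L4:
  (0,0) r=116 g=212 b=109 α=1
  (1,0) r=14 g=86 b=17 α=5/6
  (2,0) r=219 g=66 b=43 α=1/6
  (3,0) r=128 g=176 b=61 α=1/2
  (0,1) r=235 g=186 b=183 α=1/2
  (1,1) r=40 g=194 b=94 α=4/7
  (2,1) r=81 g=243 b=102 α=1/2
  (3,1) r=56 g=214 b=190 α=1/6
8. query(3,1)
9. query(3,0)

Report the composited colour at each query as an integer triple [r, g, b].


query (1,1) [L1,L2] — begin 0,0,0
+L1 (α=0) → [0, 0, 0]
+L2 (α=1/2) → [63/2, 173/2, 3]
rounded: [32, 86, 3]

(3,1) stack=L3,L4; from [0,0,0]:
+L3 (α=0) → [0, 0, 0]
+L4 (α=1/6) → [28/3, 107/3, 95/3]
= [9, 36, 32]

at x=3,y=0 over L3,L4:
L3 α=1/3: [40/3, 66, 92/3]
L4 α=1/2: [212/3, 121, 275/6]
rounded: [71, 121, 46]


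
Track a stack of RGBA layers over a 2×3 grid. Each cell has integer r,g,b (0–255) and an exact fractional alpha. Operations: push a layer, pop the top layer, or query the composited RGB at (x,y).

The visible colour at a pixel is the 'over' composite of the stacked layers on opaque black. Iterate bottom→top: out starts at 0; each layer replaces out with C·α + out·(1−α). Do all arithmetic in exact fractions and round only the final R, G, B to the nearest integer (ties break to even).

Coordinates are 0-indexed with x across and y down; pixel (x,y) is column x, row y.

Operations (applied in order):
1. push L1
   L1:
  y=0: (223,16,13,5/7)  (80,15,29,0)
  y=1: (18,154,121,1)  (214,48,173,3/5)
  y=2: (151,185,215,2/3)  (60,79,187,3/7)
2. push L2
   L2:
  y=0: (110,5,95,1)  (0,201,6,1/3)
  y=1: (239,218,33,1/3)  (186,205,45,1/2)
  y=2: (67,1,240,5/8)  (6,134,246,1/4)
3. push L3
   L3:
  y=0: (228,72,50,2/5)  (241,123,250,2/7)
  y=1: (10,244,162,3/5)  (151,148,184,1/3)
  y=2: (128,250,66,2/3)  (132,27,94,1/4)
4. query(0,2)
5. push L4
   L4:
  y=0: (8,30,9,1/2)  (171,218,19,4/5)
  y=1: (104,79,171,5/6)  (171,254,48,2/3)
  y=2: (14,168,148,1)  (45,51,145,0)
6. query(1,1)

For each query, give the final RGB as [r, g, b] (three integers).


(0,2) stack=L1,L2,L3; from [0,0,0]:
after L1 α=2/3: [302/3, 370/3, 430/3]
after L2 α=5/8: [637/8, 375/8, 815/4]
after L3 α=2/3: [895/8, 4375/24, 1343/12]
→ [112, 182, 112]

at x=1,y=1 over L1,L2,L3,L4:
after L1 α=3/5: [642/5, 144/5, 519/5]
after L2 α=1/2: [786/5, 1169/10, 372/5]
after L3 α=1/3: [2327/15, 1909/15, 1664/15]
after L4 α=2/3: [7457/45, 9529/45, 3104/45]
= [166, 212, 69]


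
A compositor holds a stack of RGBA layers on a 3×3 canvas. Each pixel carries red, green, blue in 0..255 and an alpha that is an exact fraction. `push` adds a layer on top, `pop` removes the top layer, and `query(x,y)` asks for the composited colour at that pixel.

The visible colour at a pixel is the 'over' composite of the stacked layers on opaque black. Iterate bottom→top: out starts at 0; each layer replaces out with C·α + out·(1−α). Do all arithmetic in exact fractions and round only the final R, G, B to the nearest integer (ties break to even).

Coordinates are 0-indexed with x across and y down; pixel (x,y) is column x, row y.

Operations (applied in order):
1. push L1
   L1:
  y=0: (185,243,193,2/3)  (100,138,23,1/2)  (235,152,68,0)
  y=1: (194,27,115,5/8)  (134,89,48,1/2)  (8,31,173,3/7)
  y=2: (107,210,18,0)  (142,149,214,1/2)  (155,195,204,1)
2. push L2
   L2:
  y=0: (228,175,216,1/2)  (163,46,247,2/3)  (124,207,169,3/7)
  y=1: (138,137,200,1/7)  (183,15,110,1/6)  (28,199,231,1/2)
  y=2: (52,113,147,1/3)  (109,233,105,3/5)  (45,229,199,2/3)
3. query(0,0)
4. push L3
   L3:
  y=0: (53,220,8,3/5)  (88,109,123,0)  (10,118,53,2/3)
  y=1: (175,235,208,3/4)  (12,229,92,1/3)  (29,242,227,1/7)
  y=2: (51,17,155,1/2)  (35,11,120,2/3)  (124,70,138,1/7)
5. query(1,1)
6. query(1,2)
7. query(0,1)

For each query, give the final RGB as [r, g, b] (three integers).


(0,0) stack=L1,L2; from [0,0,0]:
L1 α=2/3: [370/3, 162, 386/3]
L2 α=1/2: [527/3, 337/2, 517/3]
→ [176, 168, 172]

at x=1,y=1 over L1,L2,L3:
after L1 α=1/2: [67, 89/2, 24]
after L2 α=1/6: [259/3, 475/12, 115/3]
after L3 α=1/3: [554/9, 1849/18, 506/9]
= [62, 103, 56]

(1,2) stack=L1,L2,L3; from [0,0,0]:
L1 α=1/2: [71, 149/2, 107]
L2 α=3/5: [469/5, 848/5, 529/5]
L3 α=2/3: [273/5, 958/15, 1729/15]
→ [55, 64, 115]

at x=0,y=1 over L1,L2,L3:
after L1 α=5/8: [485/4, 135/8, 575/8]
after L2 α=1/7: [1731/14, 953/28, 2525/28]
after L3 α=3/4: [9081/56, 20693/112, 19997/112]
= [162, 185, 179]


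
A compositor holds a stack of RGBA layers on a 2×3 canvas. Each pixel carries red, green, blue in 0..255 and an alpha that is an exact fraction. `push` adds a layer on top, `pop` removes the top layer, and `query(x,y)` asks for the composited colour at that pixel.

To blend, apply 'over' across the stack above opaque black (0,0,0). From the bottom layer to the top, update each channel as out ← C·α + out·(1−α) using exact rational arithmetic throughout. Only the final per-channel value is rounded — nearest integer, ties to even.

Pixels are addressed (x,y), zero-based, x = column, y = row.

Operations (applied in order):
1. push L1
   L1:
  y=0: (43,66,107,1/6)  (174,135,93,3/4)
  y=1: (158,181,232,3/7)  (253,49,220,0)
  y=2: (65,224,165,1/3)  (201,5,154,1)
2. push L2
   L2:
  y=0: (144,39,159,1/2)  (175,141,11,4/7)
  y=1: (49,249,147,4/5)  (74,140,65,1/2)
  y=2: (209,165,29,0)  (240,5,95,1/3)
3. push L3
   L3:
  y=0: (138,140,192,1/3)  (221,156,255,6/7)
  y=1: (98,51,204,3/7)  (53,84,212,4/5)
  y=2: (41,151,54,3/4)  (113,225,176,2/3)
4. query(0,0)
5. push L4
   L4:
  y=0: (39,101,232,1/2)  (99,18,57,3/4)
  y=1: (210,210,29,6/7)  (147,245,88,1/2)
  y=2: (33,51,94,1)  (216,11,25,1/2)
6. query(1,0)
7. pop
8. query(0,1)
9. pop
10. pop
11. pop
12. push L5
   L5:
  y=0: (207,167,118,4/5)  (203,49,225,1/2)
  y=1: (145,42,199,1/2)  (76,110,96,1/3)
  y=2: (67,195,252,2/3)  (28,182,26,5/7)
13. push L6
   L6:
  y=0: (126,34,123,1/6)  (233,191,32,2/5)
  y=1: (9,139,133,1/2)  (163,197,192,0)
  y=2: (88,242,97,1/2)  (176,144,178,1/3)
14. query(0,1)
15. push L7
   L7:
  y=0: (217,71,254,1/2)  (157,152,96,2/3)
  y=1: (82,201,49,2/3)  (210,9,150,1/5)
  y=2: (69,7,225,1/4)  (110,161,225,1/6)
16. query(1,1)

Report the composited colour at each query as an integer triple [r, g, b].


query (0,0) [L1,L2,L3] — begin 0,0,0
L1 α=1/6: [43/6, 11, 107/6]
L2 α=1/2: [907/12, 25, 1061/12]
L3 α=1/3: [1735/18, 190/3, 2213/18]
→ [96, 63, 123]

at x=1,y=0 over L1,L2,L3,L4:
L1 α=3/4: [261/2, 405/4, 279/4]
L2 α=4/7: [2183/14, 3471/28, 1013/28]
L3 α=6/7: [20747/98, 29679/196, 43853/196]
L4 α=3/4: [49853/392, 40263/784, 77369/784]
rounded: [127, 51, 99]

at x=0,y=1 over L1,L2,L3:
L1 α=3/7: [474/7, 543/7, 696/7]
L2 α=4/5: [1846/35, 1503/7, 4812/35]
L3 α=3/7: [17674/245, 7083/49, 40668/245]
rounded: [72, 145, 166]

at x=0,y=1 over L5,L6:
after L5 α=1/2: [145/2, 21, 199/2]
after L6 α=1/2: [163/4, 80, 465/4]
→ [41, 80, 116]

query (1,1) [L5,L6,L7] — begin 0,0,0
L5 α=1/3: [76/3, 110/3, 32]
L6 α=0: [76/3, 110/3, 32]
L7 α=1/5: [934/15, 467/15, 278/5]
= [62, 31, 56]


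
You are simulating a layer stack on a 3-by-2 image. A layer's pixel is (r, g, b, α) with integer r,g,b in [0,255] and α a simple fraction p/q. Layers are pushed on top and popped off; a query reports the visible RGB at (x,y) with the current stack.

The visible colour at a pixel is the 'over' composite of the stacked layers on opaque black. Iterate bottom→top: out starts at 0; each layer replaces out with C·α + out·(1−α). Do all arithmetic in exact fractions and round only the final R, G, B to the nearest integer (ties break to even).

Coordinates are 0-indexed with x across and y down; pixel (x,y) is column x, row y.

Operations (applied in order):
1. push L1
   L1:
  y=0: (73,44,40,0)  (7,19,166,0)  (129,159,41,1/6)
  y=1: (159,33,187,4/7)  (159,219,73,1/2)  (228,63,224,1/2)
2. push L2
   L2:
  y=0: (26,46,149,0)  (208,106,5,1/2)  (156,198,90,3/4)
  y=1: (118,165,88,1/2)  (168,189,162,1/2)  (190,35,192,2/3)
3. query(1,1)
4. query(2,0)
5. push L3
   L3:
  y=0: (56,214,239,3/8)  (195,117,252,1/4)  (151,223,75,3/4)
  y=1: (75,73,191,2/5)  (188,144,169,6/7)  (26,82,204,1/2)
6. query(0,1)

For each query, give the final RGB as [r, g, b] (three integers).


(1,1) stack=L1,L2; from [0,0,0]:
+L1 (α=1/2) → [159/2, 219/2, 73/2]
+L2 (α=1/2) → [495/4, 597/4, 397/4]
rounded: [124, 149, 99]

at x=2,y=0 over L1,L2:
after L1 α=1/6: [43/2, 53/2, 41/6]
after L2 α=3/4: [979/8, 1241/8, 1661/24]
rounded: [122, 155, 69]

(0,1) stack=L1,L2,L3; from [0,0,0]:
after L1 α=4/7: [636/7, 132/7, 748/7]
after L2 α=1/2: [731/7, 1287/14, 682/7]
after L3 α=2/5: [3243/35, 1181/14, 944/7]
= [93, 84, 135]


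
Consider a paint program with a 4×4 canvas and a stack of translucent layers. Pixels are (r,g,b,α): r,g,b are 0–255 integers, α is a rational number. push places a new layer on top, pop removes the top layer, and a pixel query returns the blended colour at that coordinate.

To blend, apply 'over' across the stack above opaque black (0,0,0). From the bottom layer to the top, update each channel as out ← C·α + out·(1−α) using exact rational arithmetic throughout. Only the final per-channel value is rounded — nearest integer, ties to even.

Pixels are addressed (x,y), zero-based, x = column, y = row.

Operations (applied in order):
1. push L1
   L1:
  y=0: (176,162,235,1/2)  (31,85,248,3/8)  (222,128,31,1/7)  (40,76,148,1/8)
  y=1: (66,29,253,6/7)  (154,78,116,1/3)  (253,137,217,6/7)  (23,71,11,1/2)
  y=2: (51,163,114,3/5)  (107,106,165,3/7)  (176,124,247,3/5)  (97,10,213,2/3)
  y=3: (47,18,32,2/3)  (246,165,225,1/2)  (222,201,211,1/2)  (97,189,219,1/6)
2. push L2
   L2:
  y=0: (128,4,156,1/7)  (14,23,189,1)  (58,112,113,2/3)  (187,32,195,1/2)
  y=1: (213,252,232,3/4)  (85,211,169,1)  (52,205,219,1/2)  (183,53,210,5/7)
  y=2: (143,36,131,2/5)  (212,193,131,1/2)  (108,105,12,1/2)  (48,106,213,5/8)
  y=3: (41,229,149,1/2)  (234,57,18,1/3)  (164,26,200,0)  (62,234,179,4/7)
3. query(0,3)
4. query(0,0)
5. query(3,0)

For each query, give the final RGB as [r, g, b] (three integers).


(0,3) stack=L1,L2; from [0,0,0]:
L1 α=2/3: [94/3, 12, 64/3]
L2 α=1/2: [217/6, 241/2, 511/6]
→ [36, 120, 85]

query (0,0) [L1,L2] — begin 0,0,0
+L1 (α=1/2) → [88, 81, 235/2]
+L2 (α=1/7) → [656/7, 70, 123]
→ [94, 70, 123]

query (3,0) [L1,L2] — begin 0,0,0
L1 α=1/8: [5, 19/2, 37/2]
L2 α=1/2: [96, 83/4, 427/4]
= [96, 21, 107]


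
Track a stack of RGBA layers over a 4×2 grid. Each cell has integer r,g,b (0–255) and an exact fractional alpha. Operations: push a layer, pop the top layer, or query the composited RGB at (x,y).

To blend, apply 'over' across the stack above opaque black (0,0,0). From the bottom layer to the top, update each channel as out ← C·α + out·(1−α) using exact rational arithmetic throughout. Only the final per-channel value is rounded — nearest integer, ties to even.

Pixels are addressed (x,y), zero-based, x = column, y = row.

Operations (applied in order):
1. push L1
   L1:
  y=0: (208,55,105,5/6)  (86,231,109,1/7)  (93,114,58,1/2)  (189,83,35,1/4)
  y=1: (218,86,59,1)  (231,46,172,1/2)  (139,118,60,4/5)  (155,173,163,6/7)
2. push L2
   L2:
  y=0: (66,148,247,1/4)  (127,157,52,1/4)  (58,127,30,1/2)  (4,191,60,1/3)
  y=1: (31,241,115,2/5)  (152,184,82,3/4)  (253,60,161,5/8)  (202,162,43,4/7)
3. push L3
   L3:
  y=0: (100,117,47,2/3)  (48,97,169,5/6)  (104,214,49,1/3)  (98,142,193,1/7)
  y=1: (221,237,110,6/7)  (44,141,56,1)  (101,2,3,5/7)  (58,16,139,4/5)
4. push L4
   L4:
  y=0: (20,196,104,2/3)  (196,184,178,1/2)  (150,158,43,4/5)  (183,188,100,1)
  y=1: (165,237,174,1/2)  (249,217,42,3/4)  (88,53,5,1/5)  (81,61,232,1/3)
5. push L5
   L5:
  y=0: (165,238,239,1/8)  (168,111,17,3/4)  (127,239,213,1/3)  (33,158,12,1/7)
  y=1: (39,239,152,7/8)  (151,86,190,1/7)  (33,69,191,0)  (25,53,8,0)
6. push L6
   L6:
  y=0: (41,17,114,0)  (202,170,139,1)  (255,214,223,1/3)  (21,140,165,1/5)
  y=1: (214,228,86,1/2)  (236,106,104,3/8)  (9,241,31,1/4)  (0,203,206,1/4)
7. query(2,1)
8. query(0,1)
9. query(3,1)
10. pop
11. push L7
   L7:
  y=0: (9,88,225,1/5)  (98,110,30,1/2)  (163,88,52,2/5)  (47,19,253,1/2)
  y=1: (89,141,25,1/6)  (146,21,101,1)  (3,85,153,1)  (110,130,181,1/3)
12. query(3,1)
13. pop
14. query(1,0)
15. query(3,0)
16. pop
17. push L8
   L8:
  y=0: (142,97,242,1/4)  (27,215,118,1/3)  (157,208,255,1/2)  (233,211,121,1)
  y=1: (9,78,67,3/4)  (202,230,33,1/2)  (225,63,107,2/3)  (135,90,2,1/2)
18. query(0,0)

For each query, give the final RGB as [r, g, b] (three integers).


at x=2,y=1 over L1,L2,L3,L4,L5,L6:
+L1 (α=4/5) → [556/5, 472/5, 48]
+L2 (α=5/8) → [7993/40, 729/10, 949/8]
+L3 (α=5/7) → [18093/140, 779/35, 1009/28]
+L4 (α=1/5) → [21173/175, 4971/175, 1044/35]
+L5 (α=0) → [21173/175, 4971/175, 1044/35]
+L6 (α=1/4) → [32547/350, 14272/175, 4217/140]
rounded: [93, 82, 30]

query (0,1) [L1,L2,L3,L4,L5,L6] — begin 0,0,0
L1 α=1: [218, 86, 59]
L2 α=2/5: [716/5, 148, 407/5]
L3 α=6/7: [7346/35, 1570/7, 3707/35]
L4 α=1/2: [13121/70, 3229/14, 9797/70]
L5 α=7/8: [32231/560, 26651/112, 84277/560]
L6 α=1/2: [152071/1120, 52187/224, 132437/1120]
→ [136, 233, 118]

(3,1) stack=L1,L2,L3,L4,L5,L6; from [0,0,0]:
after L1 α=6/7: [930/7, 1038/7, 978/7]
after L2 α=4/7: [8446/49, 7650/49, 4138/49]
after L3 α=4/5: [19814/245, 10786/245, 31382/245]
after L4 α=1/3: [59473/735, 36517/735, 39868/245]
after L5 α=0: [59473/735, 36517/735, 39868/245]
after L6 α=1/4: [59473/980, 21563/245, 85037/490]
= [61, 88, 174]

at x=3,y=1 over L1,L2,L3,L4,L5,L7:
after L1 α=6/7: [930/7, 1038/7, 978/7]
after L2 α=4/7: [8446/49, 7650/49, 4138/49]
after L3 α=4/5: [19814/245, 10786/245, 31382/245]
after L4 α=1/3: [59473/735, 36517/735, 39868/245]
after L5 α=0: [59473/735, 36517/735, 39868/245]
after L7 α=1/3: [199796/2205, 168584/2205, 124081/735]
= [91, 76, 169]

at x=1,y=0 over L1,L2,L3,L4,L5:
+L1 (α=1/7) → [86/7, 33, 109/7]
+L2 (α=1/4) → [1147/28, 64, 691/28]
+L3 (α=5/6) → [7867/168, 183/2, 8117/56]
+L4 (α=1/2) → [40795/336, 551/4, 18085/112]
+L5 (α=3/4) → [210139/1344, 1883/16, 23797/448]
→ [156, 118, 53]

at x=3,y=0 over L1,L2,L3,L4,L5:
L1 α=1/4: [189/4, 83/4, 35/4]
L2 α=1/3: [197/6, 155/2, 155/6]
L3 α=1/7: [295/7, 607/7, 348/7]
L4 α=1: [183, 188, 100]
L5 α=1/7: [1131/7, 1286/7, 612/7]
= [162, 184, 87]

query (0,0) [L1,L2,L3,L4,L8] — begin 0,0,0
after L1 α=5/6: [520/3, 275/6, 175/2]
after L2 α=1/4: [293/2, 571/8, 1019/8]
after L3 α=2/3: [231/2, 2443/24, 1771/24]
after L4 α=2/3: [311/6, 11851/72, 6763/72]
after L8 α=1/4: [595/8, 14179/96, 12571/96]
rounded: [74, 148, 131]


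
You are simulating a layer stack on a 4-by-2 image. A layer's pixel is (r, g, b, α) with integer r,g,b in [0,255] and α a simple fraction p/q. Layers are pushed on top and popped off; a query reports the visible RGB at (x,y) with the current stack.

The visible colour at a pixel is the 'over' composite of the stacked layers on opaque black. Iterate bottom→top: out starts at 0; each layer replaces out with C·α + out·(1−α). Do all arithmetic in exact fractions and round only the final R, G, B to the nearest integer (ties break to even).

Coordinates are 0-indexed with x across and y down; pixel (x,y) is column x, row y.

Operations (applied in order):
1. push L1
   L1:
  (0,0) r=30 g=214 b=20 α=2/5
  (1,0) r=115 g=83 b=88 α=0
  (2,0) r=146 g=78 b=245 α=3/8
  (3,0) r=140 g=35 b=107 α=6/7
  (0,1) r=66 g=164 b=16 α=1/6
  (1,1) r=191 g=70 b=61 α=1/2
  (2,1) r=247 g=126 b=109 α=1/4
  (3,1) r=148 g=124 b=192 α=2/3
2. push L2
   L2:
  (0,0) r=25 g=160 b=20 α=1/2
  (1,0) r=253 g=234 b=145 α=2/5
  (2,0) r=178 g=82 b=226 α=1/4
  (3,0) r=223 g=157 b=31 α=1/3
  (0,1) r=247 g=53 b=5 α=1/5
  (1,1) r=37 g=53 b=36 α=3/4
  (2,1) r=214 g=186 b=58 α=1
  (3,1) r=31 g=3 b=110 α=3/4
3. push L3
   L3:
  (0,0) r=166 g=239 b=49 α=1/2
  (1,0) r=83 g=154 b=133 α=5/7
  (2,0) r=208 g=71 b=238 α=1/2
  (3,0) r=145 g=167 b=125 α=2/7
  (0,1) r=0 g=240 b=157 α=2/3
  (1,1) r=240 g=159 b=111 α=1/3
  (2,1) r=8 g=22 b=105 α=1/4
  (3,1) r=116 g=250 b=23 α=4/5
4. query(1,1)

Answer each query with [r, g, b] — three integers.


query (1,1) [L1,L2,L3] — begin 0,0,0
+L1 (α=1/2) → [191/2, 35, 61/2]
+L2 (α=3/4) → [413/8, 97/2, 277/8]
+L3 (α=1/3) → [1373/12, 256/3, 721/12]
→ [114, 85, 60]


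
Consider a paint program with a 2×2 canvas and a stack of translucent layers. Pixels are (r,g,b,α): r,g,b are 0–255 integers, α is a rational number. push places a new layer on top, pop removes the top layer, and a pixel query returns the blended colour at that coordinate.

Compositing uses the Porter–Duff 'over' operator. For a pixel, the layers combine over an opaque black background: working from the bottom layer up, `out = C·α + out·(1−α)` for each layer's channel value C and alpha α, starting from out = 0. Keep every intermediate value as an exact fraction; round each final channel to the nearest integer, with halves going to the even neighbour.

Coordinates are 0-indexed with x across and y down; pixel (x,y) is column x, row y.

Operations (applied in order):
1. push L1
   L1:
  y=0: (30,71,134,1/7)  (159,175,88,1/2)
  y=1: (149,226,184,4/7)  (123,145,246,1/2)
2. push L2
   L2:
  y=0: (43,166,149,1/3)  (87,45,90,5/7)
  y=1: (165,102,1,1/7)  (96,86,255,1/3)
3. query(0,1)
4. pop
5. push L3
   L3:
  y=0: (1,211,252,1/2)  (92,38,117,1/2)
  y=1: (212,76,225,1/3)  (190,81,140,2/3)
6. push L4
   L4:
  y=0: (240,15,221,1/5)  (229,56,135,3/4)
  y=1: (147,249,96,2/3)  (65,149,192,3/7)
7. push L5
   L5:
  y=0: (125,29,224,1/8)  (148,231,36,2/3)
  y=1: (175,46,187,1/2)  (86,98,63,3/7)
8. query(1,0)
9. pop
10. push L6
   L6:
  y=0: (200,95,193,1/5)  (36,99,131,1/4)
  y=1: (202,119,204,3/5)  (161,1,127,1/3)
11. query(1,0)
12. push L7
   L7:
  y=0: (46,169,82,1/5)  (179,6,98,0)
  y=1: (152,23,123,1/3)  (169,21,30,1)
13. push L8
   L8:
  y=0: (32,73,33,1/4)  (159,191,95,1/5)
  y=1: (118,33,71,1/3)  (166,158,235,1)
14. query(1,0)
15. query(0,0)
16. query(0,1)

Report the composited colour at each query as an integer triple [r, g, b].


query (0,1) [L1,L2] — begin 0,0,0
after L1 α=4/7: [596/7, 904/7, 736/7]
after L2 α=1/7: [4731/49, 6138/49, 4423/49]
rounded: [97, 125, 90]

query (1,0) [L1,L3,L4,L5] — begin 0,0,0
L1 α=1/2: [159/2, 175/2, 44]
L3 α=1/2: [343/4, 251/4, 161/2]
L4 α=3/4: [3091/16, 923/16, 971/8]
L5 α=2/3: [2609/16, 8315/48, 1547/24]
→ [163, 173, 64]

query (1,0) [L1,L3,L4,L6] — begin 0,0,0
L1 α=1/2: [159/2, 175/2, 44]
L3 α=1/2: [343/4, 251/4, 161/2]
L4 α=3/4: [3091/16, 923/16, 971/8]
L6 α=1/4: [9849/64, 4353/64, 3961/32]
= [154, 68, 124]

(1,0) stack=L1,L3,L4,L6,L7,L8; from [0,0,0]:
L1 α=1/2: [159/2, 175/2, 44]
L3 α=1/2: [343/4, 251/4, 161/2]
L4 α=3/4: [3091/16, 923/16, 971/8]
L6 α=1/4: [9849/64, 4353/64, 3961/32]
L7 α=0: [9849/64, 4353/64, 3961/32]
L8 α=1/5: [12393/80, 7409/80, 4721/40]
→ [155, 93, 118]

query (0,0) [L1,L3,L4,L6,L7,L8] — begin 0,0,0
+L1 (α=1/7) → [30/7, 71/7, 134/7]
+L3 (α=1/2) → [37/14, 774/7, 949/7]
+L4 (α=1/5) → [1754/35, 3201/35, 5343/35]
+L6 (α=1/5) → [14016/175, 16129/175, 28127/175]
+L7 (α=1/5) → [64114/875, 94091/875, 126858/875]
+L8 (α=1/4) → [110171/1750, 86537/875, 409449/3500]
rounded: [63, 99, 117]

at x=0,y=1 over L1,L3,L4,L6,L7,L8:
+L1 (α=4/7) → [596/7, 904/7, 736/7]
+L3 (α=1/3) → [892/7, 780/7, 3047/21]
+L4 (α=2/3) → [2950/21, 1422/7, 7079/63]
+L6 (α=3/5) → [18626/105, 5343/35, 52714/315]
+L7 (α=1/3) → [53212/315, 11491/105, 144173/945]
+L8 (α=1/3) → [143594/945, 26447/315, 355441/2835]
= [152, 84, 125]


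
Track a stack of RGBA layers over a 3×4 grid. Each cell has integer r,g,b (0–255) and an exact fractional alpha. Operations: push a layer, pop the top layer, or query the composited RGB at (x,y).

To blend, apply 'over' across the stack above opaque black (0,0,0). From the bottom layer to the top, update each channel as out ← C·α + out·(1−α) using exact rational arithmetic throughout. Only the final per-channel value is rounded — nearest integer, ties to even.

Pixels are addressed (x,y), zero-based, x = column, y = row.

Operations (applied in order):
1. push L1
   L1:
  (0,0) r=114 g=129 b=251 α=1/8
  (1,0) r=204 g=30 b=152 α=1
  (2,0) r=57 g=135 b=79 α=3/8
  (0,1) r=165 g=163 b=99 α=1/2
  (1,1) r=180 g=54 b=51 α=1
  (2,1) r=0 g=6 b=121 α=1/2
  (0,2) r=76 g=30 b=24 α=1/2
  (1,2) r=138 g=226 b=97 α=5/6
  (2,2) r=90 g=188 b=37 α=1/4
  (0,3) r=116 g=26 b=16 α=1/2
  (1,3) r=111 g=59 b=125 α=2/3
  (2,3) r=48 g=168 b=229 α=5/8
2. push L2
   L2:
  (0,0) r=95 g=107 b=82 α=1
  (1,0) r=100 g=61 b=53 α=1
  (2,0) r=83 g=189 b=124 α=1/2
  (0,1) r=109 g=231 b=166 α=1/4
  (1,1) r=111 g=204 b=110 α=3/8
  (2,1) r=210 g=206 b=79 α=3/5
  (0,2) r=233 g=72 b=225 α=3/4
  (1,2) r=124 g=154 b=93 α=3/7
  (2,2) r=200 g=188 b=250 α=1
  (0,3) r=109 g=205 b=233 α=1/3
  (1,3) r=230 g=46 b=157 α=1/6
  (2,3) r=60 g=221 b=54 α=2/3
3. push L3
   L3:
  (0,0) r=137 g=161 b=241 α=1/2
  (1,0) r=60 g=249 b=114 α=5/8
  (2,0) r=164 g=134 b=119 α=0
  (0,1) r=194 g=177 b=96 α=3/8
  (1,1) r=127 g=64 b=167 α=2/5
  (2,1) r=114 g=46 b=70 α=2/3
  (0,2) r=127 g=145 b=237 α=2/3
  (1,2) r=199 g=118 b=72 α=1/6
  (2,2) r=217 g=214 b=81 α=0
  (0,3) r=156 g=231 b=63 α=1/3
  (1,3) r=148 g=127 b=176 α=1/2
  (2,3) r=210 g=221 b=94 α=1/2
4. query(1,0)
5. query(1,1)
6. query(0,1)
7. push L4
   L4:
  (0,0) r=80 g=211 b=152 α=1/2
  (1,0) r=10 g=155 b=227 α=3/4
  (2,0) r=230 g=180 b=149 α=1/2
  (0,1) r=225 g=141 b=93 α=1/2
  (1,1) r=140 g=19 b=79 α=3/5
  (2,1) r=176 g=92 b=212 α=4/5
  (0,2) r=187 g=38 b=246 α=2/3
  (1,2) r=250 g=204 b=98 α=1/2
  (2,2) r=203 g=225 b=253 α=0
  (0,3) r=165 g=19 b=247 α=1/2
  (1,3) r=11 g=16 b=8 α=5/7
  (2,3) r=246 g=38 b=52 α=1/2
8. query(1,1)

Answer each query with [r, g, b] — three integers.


(1,0) stack=L1,L2,L3; from [0,0,0]:
+L1 (α=1) → [204, 30, 152]
+L2 (α=1) → [100, 61, 53]
+L3 (α=5/8) → [75, 357/2, 729/8]
= [75, 178, 91]

at x=1,y=1 over L1,L2,L3:
after L1 α=1: [180, 54, 51]
after L2 α=3/8: [1233/8, 441/4, 585/8]
after L3 α=2/5: [5731/40, 367/4, 4427/40]
rounded: [143, 92, 111]

query (0,1) [L1,L2,L3] — begin 0,0,0
+L1 (α=1/2) → [165/2, 163/2, 99/2]
+L2 (α=1/4) → [713/8, 951/8, 629/8]
+L3 (α=3/8) → [8221/64, 9003/64, 5449/64]
→ [128, 141, 85]

(1,1) stack=L1,L2,L3,L4; from [0,0,0]:
after L1 α=1: [180, 54, 51]
after L2 α=3/8: [1233/8, 441/4, 585/8]
after L3 α=2/5: [5731/40, 367/4, 4427/40]
after L4 α=3/5: [14131/100, 481/10, 9167/100]
rounded: [141, 48, 92]


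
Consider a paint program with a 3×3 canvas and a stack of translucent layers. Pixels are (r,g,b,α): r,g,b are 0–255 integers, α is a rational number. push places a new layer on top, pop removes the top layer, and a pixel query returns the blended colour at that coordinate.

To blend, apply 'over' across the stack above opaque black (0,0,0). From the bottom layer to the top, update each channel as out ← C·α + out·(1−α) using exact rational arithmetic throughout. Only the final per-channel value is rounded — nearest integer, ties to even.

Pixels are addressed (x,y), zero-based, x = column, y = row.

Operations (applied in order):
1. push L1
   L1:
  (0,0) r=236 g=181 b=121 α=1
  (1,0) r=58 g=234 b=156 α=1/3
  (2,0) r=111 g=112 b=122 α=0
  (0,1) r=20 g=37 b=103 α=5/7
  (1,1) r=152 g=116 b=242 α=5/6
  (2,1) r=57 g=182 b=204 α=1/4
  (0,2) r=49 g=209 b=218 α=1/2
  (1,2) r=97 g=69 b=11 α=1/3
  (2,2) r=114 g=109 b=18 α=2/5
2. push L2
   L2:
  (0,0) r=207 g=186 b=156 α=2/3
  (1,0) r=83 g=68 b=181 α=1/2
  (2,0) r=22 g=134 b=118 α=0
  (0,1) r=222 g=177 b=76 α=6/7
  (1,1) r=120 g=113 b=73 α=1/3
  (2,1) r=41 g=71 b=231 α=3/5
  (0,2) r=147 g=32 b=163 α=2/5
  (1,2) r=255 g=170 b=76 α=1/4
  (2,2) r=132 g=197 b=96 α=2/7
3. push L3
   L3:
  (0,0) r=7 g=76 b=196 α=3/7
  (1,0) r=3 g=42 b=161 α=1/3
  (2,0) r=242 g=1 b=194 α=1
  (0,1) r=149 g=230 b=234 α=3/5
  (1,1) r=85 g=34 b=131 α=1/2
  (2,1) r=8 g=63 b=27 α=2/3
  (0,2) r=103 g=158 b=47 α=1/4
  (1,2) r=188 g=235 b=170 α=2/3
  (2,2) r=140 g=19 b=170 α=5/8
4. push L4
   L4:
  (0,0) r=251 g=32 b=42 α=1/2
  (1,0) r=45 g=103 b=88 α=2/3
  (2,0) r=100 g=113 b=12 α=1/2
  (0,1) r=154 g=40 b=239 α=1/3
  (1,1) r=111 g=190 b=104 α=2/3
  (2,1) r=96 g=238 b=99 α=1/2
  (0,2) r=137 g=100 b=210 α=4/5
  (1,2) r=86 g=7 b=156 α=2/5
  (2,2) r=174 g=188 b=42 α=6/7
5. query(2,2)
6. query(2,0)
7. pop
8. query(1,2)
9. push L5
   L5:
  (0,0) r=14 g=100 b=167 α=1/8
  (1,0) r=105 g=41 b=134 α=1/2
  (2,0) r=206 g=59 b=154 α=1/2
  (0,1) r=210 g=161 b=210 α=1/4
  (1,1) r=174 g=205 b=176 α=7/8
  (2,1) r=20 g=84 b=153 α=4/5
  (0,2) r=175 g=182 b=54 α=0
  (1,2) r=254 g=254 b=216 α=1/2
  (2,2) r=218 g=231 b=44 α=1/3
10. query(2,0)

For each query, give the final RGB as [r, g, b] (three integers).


query (2,2) [L1,L2,L3,L4] — begin 0,0,0
+L1 (α=2/5) → [228/5, 218/5, 36/5]
+L2 (α=2/7) → [492/7, 612/7, 228/7]
+L3 (α=5/8) → [797/7, 2501/56, 3317/28]
+L4 (α=6/7) → [8105/49, 65669/392, 10373/196]
= [165, 168, 53]

at x=2,y=0 over L1,L2,L3,L4:
after L1 α=0: [0, 0, 0]
after L2 α=0: [0, 0, 0]
after L3 α=1: [242, 1, 194]
after L4 α=1/2: [171, 57, 103]
= [171, 57, 103]

query (1,2) [L1,L2,L3] — begin 0,0,0
+L1 (α=1/3) → [97/3, 23, 11/3]
+L2 (α=1/4) → [88, 239/4, 87/4]
+L3 (α=2/3) → [464/3, 2119/12, 1447/12]
rounded: [155, 177, 121]

(2,0) stack=L1,L2,L3,L5; from [0,0,0]:
after L1 α=0: [0, 0, 0]
after L2 α=0: [0, 0, 0]
after L3 α=1: [242, 1, 194]
after L5 α=1/2: [224, 30, 174]
rounded: [224, 30, 174]


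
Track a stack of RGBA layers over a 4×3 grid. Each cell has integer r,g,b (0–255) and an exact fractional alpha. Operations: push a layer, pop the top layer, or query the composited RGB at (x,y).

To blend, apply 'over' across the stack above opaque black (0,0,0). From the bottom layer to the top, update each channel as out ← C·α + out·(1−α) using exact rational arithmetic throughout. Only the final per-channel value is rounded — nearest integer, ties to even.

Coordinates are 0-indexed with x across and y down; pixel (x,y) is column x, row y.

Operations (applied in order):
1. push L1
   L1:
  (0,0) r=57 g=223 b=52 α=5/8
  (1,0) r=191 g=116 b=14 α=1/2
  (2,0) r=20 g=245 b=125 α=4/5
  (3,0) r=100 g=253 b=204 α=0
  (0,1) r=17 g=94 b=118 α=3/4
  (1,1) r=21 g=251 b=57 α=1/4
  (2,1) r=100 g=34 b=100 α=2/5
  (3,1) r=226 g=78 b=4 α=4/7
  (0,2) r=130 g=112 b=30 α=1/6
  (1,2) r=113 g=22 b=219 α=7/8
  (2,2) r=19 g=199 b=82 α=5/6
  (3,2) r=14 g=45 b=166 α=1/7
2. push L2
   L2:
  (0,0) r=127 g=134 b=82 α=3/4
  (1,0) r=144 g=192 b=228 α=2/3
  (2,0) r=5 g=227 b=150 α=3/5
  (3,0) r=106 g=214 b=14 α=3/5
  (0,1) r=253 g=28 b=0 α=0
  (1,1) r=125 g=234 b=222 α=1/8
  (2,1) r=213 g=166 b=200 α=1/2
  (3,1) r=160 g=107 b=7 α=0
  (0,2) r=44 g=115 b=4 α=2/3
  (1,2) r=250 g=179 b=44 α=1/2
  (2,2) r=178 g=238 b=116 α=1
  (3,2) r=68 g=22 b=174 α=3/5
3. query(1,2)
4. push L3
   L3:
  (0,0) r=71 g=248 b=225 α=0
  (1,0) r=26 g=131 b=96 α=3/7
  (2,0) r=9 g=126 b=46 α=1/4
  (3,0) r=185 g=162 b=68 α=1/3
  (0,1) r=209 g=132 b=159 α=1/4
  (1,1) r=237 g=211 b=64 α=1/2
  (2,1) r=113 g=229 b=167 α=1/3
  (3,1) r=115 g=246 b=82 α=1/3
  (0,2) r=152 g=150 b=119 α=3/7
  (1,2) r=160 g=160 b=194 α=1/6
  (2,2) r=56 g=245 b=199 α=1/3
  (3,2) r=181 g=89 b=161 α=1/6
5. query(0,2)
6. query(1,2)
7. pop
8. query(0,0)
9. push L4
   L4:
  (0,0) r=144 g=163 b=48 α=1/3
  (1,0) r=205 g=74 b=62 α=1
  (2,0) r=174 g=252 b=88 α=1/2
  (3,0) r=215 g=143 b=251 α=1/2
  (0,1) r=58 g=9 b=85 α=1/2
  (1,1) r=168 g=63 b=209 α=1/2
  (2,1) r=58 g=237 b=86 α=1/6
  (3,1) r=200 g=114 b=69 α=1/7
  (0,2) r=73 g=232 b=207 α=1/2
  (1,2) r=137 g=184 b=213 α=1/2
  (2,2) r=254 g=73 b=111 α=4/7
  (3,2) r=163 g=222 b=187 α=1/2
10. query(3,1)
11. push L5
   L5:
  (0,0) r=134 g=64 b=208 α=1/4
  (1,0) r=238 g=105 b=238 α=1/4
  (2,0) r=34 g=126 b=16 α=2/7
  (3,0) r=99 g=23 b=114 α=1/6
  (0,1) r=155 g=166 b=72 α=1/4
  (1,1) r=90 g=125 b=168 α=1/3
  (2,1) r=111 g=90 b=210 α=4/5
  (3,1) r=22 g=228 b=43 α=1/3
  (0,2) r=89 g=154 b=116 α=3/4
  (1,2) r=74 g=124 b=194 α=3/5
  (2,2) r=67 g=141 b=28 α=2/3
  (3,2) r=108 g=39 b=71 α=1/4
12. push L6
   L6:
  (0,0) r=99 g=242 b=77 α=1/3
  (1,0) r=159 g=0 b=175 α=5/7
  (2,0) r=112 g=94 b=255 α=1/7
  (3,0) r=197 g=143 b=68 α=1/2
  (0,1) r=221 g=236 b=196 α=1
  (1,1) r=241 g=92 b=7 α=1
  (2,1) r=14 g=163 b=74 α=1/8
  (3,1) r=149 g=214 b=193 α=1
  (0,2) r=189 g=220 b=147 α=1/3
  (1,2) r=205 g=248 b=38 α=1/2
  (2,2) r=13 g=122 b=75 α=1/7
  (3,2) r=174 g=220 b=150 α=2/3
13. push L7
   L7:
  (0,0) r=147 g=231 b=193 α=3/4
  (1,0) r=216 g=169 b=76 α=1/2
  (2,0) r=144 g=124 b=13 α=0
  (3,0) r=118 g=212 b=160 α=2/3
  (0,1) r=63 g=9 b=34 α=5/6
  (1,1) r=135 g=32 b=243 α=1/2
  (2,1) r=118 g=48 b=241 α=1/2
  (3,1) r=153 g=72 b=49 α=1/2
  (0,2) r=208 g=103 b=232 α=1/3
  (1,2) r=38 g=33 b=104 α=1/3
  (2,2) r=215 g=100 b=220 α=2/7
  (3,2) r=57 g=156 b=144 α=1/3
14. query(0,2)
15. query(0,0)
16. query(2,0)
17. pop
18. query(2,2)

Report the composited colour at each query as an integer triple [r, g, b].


at x=1,y=2 over L1,L2:
+L1 (α=7/8) → [791/8, 77/4, 1533/8]
+L2 (α=1/2) → [2791/16, 793/8, 1885/16]
rounded: [174, 99, 118]

(0,2) stack=L1,L2,L3; from [0,0,0]:
+L1 (α=1/6) → [65/3, 56/3, 5]
+L2 (α=2/3) → [329/9, 746/9, 13/3]
+L3 (α=3/7) → [5420/63, 7034/63, 1123/21]
rounded: [86, 112, 53]

at x=1,y=2 over L1,L2,L3:
+L1 (α=7/8) → [791/8, 77/4, 1533/8]
+L2 (α=1/2) → [2791/16, 793/8, 1885/16]
+L3 (α=1/6) → [5505/32, 5245/48, 12529/96]
rounded: [172, 109, 131]

query (0,0) [L1,L2] — begin 0,0,0
after L1 α=5/8: [285/8, 1115/8, 65/2]
after L2 α=3/4: [3333/32, 4331/32, 557/8]
rounded: [104, 135, 70]

at x=3,y=1 over L1,L2,L4:
after L1 α=4/7: [904/7, 312/7, 16/7]
after L2 α=0: [904/7, 312/7, 16/7]
after L4 α=1/7: [6824/49, 2670/49, 579/49]
= [139, 54, 12]

(0,2) stack=L1,L2,L4,L5,L6,L7; from [0,0,0]:
L1 α=1/6: [65/3, 56/3, 5]
L2 α=2/3: [329/9, 746/9, 13/3]
L4 α=1/2: [493/9, 1417/9, 317/3]
L5 α=3/4: [724/9, 5575/36, 1361/12]
L6 α=1/3: [3149/27, 9535/54, 2243/18]
L7 α=1/3: [11914/81, 12316/81, 4331/27]
= [147, 152, 160]

at x=0,y=0 over L1,L2,L4,L5,L6,L7:
+L1 (α=5/8) → [285/8, 1115/8, 65/2]
+L2 (α=3/4) → [3333/32, 4331/32, 557/8]
+L4 (α=1/3) → [1879/16, 2313/16, 749/12]
+L5 (α=1/4) → [7781/64, 7963/64, 1581/16]
+L6 (α=1/3) → [10949/96, 15707/96, 2197/24]
+L7 (α=3/4) → [53285/384, 82235/384, 16093/96]
→ [139, 214, 168]

at x=2,y=0 over L1,L2,L4,L5,L6,L7:
after L1 α=4/5: [16, 196, 100]
after L2 α=3/5: [47/5, 1073/5, 130]
after L4 α=1/2: [917/10, 2333/10, 109]
after L5 α=2/7: [1053/14, 2837/14, 577/7]
after L6 α=1/7: [3943/49, 9169/49, 5247/49]
after L7 α=0: [3943/49, 9169/49, 5247/49]
rounded: [80, 187, 107]

query (2,2) [L1,L2,L4,L5,L6] — begin 0,0,0
+L1 (α=5/6) → [95/6, 995/6, 205/3]
+L2 (α=1) → [178, 238, 116]
+L4 (α=4/7) → [1550/7, 1006/7, 792/7]
+L5 (α=2/3) → [2488/21, 2980/21, 1184/21]
+L6 (α=1/7) → [5067/49, 6814/49, 2893/49]
rounded: [103, 139, 59]


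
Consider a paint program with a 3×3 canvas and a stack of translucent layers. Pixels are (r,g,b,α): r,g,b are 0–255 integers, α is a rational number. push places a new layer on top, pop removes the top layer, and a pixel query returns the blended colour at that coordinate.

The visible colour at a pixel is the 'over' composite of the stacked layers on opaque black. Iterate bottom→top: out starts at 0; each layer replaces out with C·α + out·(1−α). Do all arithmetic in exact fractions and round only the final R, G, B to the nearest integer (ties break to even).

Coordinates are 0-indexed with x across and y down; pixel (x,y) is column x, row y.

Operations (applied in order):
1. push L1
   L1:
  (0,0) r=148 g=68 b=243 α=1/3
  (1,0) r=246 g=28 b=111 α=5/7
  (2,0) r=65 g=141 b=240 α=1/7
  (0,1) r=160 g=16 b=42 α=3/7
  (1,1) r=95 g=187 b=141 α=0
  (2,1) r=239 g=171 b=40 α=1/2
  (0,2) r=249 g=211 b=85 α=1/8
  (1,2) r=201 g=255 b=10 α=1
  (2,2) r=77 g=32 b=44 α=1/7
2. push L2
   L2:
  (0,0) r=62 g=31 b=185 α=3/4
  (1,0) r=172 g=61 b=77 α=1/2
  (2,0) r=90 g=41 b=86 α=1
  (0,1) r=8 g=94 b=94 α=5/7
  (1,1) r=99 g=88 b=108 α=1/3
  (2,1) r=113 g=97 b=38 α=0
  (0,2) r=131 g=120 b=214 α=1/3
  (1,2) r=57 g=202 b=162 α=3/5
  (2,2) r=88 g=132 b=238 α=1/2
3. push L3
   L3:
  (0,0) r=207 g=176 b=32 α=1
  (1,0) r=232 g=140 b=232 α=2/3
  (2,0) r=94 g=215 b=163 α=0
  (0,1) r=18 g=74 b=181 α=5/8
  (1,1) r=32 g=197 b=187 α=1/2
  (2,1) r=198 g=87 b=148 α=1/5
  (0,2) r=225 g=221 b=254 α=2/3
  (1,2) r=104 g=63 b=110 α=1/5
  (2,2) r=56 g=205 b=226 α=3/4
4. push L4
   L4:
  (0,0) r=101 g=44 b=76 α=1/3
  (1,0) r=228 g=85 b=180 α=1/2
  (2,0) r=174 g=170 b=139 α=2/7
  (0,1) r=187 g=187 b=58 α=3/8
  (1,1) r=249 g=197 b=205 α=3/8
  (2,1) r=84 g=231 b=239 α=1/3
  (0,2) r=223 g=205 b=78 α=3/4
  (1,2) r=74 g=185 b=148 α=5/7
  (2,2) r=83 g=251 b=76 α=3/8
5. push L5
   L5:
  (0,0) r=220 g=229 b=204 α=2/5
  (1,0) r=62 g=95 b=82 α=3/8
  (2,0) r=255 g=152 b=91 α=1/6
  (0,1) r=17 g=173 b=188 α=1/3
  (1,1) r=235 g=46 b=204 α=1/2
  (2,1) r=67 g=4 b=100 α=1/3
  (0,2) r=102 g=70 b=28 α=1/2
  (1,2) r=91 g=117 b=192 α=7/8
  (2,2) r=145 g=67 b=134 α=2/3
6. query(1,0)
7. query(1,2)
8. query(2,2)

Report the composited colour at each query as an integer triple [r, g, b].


(1,0) stack=L1,L2,L3,L4,L5; from [0,0,0]:
after L1 α=5/7: [1230/7, 20, 555/7]
after L2 α=1/2: [1217/7, 81/2, 547/7]
after L3 α=2/3: [4465/21, 641/6, 1265/7]
after L4 α=1/2: [9253/42, 1151/12, 2525/14]
after L5 α=3/8: [54077/336, 9175/96, 16069/112]
→ [161, 96, 143]

(1,2) stack=L1,L2,L3,L4,L5; from [0,0,0]:
+L1 (α=1) → [201, 255, 10]
+L2 (α=3/5) → [573/5, 1116/5, 506/5]
+L3 (α=1/5) → [2812/25, 4779/25, 2574/25]
+L4 (α=5/7) → [14874/175, 4669/25, 23648/175]
+L5 (α=7/8) → [126349/1400, 3143/25, 32356/175]
→ [90, 126, 185]

query (2,2) [L1,L2,L3,L4,L5] — begin 0,0,0
L1 α=1/7: [11, 32/7, 44/7]
L2 α=1/2: [99/2, 478/7, 855/7]
L3 α=3/4: [435/8, 4783/28, 5601/28]
L4 α=3/8: [4167/64, 44999/224, 34389/224]
L5 α=2/3: [22727/192, 25005/224, 94421/672]
→ [118, 112, 141]


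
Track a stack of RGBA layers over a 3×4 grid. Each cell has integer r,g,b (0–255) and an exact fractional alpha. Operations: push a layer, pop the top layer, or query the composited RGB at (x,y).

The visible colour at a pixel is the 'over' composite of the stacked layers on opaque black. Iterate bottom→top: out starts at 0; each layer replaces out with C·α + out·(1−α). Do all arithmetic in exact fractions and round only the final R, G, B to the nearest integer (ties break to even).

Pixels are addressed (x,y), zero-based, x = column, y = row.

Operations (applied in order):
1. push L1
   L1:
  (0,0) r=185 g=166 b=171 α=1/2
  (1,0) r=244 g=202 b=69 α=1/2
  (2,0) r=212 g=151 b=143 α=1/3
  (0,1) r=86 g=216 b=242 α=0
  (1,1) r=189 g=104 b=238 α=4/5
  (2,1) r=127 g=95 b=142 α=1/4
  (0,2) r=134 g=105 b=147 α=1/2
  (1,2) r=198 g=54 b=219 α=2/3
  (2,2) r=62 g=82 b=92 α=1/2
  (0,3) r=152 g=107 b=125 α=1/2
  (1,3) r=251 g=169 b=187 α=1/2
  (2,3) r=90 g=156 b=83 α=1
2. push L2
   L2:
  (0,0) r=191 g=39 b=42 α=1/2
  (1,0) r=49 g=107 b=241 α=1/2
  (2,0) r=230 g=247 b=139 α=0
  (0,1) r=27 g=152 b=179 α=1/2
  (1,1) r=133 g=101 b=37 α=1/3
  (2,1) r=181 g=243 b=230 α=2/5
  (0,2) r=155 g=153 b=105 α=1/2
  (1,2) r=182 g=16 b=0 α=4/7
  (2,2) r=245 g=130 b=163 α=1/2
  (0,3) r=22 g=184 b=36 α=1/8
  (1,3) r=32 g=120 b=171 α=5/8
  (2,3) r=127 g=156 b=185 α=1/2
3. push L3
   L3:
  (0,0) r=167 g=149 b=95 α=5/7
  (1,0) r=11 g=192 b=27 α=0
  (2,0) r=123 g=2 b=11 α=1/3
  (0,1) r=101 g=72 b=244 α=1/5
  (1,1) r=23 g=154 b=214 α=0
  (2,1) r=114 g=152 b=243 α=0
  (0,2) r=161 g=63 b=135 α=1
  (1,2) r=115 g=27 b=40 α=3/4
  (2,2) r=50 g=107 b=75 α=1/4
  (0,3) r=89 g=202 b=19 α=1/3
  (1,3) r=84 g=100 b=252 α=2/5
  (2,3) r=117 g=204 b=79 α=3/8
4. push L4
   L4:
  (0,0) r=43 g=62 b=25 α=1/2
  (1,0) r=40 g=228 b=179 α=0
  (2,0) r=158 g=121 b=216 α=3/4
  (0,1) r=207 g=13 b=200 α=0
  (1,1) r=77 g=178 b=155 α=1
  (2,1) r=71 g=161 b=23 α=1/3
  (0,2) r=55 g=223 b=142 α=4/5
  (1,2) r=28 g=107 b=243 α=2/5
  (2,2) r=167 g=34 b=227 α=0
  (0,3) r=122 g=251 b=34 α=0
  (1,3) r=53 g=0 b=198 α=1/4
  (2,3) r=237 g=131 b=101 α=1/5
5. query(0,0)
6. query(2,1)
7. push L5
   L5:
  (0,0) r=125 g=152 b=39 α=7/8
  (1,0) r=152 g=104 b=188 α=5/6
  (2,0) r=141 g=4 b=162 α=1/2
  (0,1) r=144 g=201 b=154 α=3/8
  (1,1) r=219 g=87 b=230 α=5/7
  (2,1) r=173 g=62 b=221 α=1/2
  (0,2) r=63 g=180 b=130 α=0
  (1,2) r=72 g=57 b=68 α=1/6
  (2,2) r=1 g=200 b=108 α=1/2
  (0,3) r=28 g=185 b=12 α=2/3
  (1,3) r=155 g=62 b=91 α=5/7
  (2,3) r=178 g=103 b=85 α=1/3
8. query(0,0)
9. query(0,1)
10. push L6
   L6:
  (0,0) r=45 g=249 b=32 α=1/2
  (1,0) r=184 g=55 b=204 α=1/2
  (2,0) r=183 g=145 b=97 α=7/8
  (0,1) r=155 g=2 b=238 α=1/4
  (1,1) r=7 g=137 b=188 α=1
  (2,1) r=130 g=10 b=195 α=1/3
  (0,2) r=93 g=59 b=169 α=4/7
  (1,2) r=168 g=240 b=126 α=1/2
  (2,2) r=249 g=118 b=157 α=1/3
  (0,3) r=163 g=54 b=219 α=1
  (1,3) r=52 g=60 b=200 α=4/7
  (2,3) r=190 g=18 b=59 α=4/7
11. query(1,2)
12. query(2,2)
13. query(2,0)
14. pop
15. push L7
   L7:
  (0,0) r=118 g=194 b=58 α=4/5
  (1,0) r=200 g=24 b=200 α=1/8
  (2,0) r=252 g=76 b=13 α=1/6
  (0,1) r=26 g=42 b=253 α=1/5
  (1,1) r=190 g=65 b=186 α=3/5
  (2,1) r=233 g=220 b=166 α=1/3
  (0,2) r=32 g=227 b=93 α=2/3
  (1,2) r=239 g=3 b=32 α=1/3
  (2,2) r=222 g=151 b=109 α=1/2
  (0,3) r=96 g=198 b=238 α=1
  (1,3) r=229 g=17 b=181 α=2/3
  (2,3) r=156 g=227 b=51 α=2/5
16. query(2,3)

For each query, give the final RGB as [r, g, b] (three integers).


(0,0) stack=L1,L2,L3,L4; from [0,0,0]:
L1 α=1/2: [185/2, 83, 171/2]
L2 α=1/2: [567/4, 61, 255/4]
L3 α=5/7: [2237/14, 867/7, 1205/14]
L4 α=1/2: [2839/28, 1301/14, 1555/28]
= [101, 93, 56]

at x=2,y=1 over L1,L2,L3,L4:
+L1 (α=1/4) → [127/4, 95/4, 71/2]
+L2 (α=2/5) → [1829/20, 2229/20, 1133/10]
+L3 (α=0) → [1829/20, 2229/20, 1133/10]
+L4 (α=1/3) → [2539/30, 3839/30, 416/5]
= [85, 128, 83]

(0,0) stack=L1,L2,L3,L4,L5; from [0,0,0]:
L1 α=1/2: [185/2, 83, 171/2]
L2 α=1/2: [567/4, 61, 255/4]
L3 α=5/7: [2237/14, 867/7, 1205/14]
L4 α=1/2: [2839/28, 1301/14, 1555/28]
L5 α=7/8: [27339/224, 16197/112, 9199/224]
→ [122, 145, 41]

(0,1) stack=L1,L2,L3,L4,L5; from [0,0,0]:
+L1 (α=0) → [0, 0, 0]
+L2 (α=1/2) → [27/2, 76, 179/2]
+L3 (α=1/5) → [31, 376/5, 602/5]
+L4 (α=0) → [31, 376/5, 602/5]
+L5 (α=3/8) → [587/8, 979/8, 133]
→ [73, 122, 133]

at x=1,y=2 over L1,L2,L3,L4,L5,L6:
L1 α=2/3: [132, 36, 146]
L2 α=4/7: [1124/7, 172/7, 438/7]
L3 α=3/4: [3539/28, 739/28, 639/14]
L4 α=2/5: [2437/28, 8209/140, 8721/70]
L5 α=1/6: [14201/168, 9805/168, 9673/84]
L6 α=1/2: [42425/336, 50125/336, 20257/168]
→ [126, 149, 121]

query (2,2) [L1,L2,L3,L4,L5,L6] — begin 0,0,0
+L1 (α=1/2) → [31, 41, 46]
+L2 (α=1/2) → [138, 171/2, 209/2]
+L3 (α=1/4) → [116, 727/8, 777/8]
+L4 (α=0) → [116, 727/8, 777/8]
+L5 (α=1/2) → [117/2, 2327/16, 1641/16]
+L6 (α=1/3) → [122, 3271/24, 2897/24]
rounded: [122, 136, 121]

query (2,0) [L1,L2,L3,L4,L5,L6] — begin 0,0,0
after L1 α=1/3: [212/3, 151/3, 143/3]
after L2 α=0: [212/3, 151/3, 143/3]
after L3 α=1/3: [793/9, 308/9, 319/9]
after L4 α=3/4: [5059/36, 3575/36, 6151/36]
after L5 α=1/2: [10135/72, 3719/72, 11983/72]
after L6 α=7/8: [102367/576, 76799/576, 60871/576]
rounded: [178, 133, 106]

(2,3) stack=L1,L2,L3,L4,L5,L7; from [0,0,0]:
L1 α=1: [90, 156, 83]
L2 α=1/2: [217/2, 156, 134]
L3 α=3/8: [1787/16, 174, 907/8]
L4 α=1/5: [547/4, 827/5, 1109/10]
L5 α=1/3: [301/2, 723/5, 1534/15]
L7 α=2/5: [1527/10, 4439/25, 2044/25]
rounded: [153, 178, 82]
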